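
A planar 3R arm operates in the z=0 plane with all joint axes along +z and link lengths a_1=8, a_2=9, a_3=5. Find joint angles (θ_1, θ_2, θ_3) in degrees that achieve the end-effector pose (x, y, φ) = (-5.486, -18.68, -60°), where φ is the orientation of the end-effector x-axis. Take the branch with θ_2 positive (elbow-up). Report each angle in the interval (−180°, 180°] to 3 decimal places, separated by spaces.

wrist centre = target − a_3·(cos φ, sin φ) = (-7.9860, -14.3499)
cos θ_2 = (269.6951−8²−9²)/(2·8·9) = 0.8659; θ_2 = 30.0100° (elbow-up)
β = atan2(-14.3499,-7.9860) = -119.0968°; ψ = atan2(4.5014,15.7934) = 15.9083°
θ_1 = β − ψ = -135.0052°
θ_3 = φ − θ_1 − θ_2 = 44.9951° (wrapped to (-180°,180°])

-135.005 30.010 44.995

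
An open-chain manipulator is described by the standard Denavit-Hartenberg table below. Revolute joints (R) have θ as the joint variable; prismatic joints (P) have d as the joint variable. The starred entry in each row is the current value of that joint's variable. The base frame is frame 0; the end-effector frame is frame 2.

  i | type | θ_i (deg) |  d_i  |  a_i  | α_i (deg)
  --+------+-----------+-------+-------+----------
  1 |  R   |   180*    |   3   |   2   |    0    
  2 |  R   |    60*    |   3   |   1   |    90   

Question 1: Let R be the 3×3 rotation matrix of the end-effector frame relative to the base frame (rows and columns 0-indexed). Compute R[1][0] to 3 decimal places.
End-effector x-axis (col 0 of R) = (-0.5000,-0.8660,0.0000)
R[1][0] = -0.8660

-0.866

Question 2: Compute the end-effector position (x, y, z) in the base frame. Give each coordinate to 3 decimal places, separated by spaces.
after link 1: o_1 = (-2.0000, 0.0000, 3.0000)
after link 2: o_2 = (-2.5000, -0.8660, 6.0000)

-2.500 -0.866 6.000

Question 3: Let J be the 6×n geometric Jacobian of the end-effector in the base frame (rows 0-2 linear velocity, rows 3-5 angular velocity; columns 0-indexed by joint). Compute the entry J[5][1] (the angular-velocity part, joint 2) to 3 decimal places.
axis z_1 = (0.0000,0.0000,1.0000); lever o_n−o_1 = (-0.5000,-0.8660,3.0000)
cross product → J_v[:, 1] = (0.8660,-0.5000,0.0000)
J_ω[:, 1] = z_1
entry J[5][1] = 1.0000

1.000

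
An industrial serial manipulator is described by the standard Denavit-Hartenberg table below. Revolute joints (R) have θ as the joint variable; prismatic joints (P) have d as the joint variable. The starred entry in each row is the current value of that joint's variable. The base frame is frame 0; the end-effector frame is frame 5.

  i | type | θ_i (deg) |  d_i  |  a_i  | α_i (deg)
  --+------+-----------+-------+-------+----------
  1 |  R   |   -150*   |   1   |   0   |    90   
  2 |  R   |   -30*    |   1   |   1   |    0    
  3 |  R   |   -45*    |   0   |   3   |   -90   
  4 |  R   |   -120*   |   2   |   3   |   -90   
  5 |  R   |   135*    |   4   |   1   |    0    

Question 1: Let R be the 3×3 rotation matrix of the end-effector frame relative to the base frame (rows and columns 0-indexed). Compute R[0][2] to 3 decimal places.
-0.444

End-effector z-axis (col 2 of R) = (-0.4441,0.3209,-0.8365)
R[0][2] = -0.4441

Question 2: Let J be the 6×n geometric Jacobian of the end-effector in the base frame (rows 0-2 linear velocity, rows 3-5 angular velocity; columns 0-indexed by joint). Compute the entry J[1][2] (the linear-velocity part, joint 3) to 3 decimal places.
-2.401

axis z_2 = (-0.5000,0.8660,0.0000); lever o_n−o_2 = (-4.2663,2.1391,-4.8018)
cross product → J_v[:, 2] = (-4.1585,-2.4009,2.6251)
J_ω[:, 2] = z_2
entry J[1][2] = -2.4009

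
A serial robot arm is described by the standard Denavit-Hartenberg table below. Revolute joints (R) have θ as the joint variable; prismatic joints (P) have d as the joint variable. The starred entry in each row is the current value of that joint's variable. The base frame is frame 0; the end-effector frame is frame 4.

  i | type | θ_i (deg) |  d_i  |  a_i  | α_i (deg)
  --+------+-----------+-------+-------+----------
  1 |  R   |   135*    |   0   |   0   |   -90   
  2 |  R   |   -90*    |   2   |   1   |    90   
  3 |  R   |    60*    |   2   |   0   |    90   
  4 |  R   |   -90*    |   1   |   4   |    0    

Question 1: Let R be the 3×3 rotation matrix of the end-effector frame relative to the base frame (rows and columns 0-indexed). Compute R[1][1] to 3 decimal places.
-0.612

End-effector y-axis (col 1 of R) = (-0.6124,-0.6124,0.5000)
R[1][1] = -0.6124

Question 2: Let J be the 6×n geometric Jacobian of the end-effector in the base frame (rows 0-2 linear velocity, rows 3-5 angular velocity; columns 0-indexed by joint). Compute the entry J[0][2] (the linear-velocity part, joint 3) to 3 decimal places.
axis z_2 = (0.7071,-0.7071,0.0000); lever o_n−o_2 = (-1.0607,1.7678,0.8660)
cross product → J_v[:, 2] = (-0.6124,-0.6124,0.5000)
J_ω[:, 2] = z_2
entry J[0][2] = -0.6124

-0.612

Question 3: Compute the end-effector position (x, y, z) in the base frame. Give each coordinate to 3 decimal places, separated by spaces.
after link 1: o_1 = (0.0000, 0.0000, 0.0000)
after link 2: o_2 = (-1.4142, -1.4142, 1.0000)
after link 3: o_3 = (-0.0000, -2.8284, 1.0000)
after link 4: o_4 = (-2.4749, 0.3536, 1.8660)

-2.475 0.354 1.866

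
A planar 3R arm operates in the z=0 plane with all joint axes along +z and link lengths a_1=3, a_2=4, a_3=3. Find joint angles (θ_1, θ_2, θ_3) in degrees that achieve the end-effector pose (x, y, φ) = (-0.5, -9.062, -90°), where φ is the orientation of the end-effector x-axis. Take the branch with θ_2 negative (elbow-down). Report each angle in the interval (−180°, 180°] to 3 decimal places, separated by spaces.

wrist centre = target − a_3·(cos φ, sin φ) = (-0.5000, -6.0620)
cos θ_2 = (36.9978−3²−4²)/(2·3·4) = 0.4999; θ_2 = -60.0059° (elbow-down)
β = atan2(-6.0620,-0.5000) = -94.7151°; ψ = atan2(-3.4643,4.9996) = -34.7185°
θ_1 = β − ψ = -59.9966°
θ_3 = φ − θ_1 − θ_2 = 30.0025° (wrapped to (-180°,180°])

-59.997 -60.006 30.003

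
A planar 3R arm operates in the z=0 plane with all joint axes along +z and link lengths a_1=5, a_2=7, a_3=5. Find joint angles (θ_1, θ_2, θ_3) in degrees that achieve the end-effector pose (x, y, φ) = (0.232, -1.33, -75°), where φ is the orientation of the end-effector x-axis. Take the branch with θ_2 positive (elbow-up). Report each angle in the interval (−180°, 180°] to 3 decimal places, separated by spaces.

wrist centre = target − a_3·(cos φ, sin φ) = (-1.0621, 3.4996)
cos θ_2 = (13.3755−5²−7²)/(2·5·7) = -0.8661; θ_2 = 150.0045° (elbow-up)
β = atan2(3.4996,-1.0621) = 106.8824°; ψ = atan2(3.4995,-1.0625) = 106.8883°
θ_1 = β − ψ = -0.0059°
θ_3 = φ − θ_1 − θ_2 = 135.0014° (wrapped to (-180°,180°])

-0.006 150.005 135.001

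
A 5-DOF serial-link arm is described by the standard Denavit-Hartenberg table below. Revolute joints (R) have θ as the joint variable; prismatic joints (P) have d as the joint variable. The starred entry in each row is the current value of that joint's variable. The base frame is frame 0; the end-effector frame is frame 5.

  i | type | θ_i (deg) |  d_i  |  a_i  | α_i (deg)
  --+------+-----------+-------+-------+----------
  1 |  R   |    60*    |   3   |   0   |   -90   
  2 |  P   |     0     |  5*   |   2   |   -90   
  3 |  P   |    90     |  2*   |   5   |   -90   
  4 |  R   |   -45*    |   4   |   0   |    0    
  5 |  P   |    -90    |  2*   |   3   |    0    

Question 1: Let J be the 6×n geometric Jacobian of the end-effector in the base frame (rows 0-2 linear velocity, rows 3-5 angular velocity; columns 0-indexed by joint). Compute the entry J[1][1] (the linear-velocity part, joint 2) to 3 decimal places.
0.500

prismatic axis z_1 = (-0.8660,0.5000,0.0000)
J_v[:, 1] = z_1; J_ω[:, 1] = (0,0,0)
entry J[1][1] = 0.5000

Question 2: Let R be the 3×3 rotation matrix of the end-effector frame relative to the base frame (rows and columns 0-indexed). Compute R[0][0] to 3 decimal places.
End-effector x-axis (col 0 of R) = (-0.6124,0.3536,-0.7071)
R[0][0] = -0.6124

-0.612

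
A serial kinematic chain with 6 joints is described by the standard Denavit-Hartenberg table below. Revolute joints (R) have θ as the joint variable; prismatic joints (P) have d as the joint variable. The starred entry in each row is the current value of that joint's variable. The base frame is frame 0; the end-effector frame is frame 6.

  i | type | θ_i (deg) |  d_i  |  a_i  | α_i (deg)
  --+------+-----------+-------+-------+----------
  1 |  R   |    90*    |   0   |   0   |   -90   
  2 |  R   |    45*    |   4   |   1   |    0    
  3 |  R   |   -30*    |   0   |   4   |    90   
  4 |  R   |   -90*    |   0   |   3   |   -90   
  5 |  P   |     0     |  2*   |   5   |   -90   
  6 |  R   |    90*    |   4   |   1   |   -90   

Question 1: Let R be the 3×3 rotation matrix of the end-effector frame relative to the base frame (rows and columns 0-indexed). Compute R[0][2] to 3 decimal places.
End-effector z-axis (col 2 of R) = (-1.0000,-0.0000,-0.0000)
R[0][2] = -1.0000

-1.000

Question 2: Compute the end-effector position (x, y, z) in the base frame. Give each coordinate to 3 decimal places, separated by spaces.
after link 1: o_1 = (0.0000, 0.0000, 0.0000)
after link 2: o_2 = (-4.0000, 0.7071, -0.7071)
after link 3: o_3 = (-4.0000, 4.5708, -1.7424)
after link 4: o_4 = (-1.0000, 4.5708, -1.7424)
after link 5: o_5 = (4.0000, 6.5027, -2.2600)
after link 6: o_6 = (4.0000, 4.5015, -5.8649)

4.000 4.501 -5.865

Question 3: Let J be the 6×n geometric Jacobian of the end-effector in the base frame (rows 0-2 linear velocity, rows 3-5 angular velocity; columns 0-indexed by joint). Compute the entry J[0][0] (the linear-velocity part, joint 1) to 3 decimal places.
-4.501

axis z_0 = ẑ; lever o_n−o_0 = (4.0000,4.5015,-5.8649)
cross product → J_v[:, 0] = (-4.5015,4.0000,0.0000)
J_ω[:, 0] = z_0
entry J[0][0] = -4.5015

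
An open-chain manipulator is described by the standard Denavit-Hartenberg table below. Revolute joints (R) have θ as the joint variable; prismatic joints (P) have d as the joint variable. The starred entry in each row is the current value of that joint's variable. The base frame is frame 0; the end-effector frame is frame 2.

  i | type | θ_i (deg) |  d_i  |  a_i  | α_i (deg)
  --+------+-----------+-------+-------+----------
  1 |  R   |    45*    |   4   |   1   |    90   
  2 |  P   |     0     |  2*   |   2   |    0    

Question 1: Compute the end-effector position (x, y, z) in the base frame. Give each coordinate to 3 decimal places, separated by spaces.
3.536 0.707 4.000

after link 1: o_1 = (0.7071, 0.7071, 4.0000)
after link 2: o_2 = (3.5355, 0.7071, 4.0000)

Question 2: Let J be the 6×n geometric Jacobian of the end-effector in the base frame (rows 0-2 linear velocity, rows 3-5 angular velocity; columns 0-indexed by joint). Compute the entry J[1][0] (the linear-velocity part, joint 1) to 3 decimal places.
axis z_0 = ẑ; lever o_n−o_0 = (3.5355,0.7071,4.0000)
cross product → J_v[:, 0] = (-0.7071,3.5355,0.0000)
J_ω[:, 0] = z_0
entry J[1][0] = 3.5355

3.536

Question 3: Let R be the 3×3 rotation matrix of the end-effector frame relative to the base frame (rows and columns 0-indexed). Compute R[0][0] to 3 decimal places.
End-effector x-axis (col 0 of R) = (0.7071,0.7071,0.0000)
R[0][0] = 0.7071

0.707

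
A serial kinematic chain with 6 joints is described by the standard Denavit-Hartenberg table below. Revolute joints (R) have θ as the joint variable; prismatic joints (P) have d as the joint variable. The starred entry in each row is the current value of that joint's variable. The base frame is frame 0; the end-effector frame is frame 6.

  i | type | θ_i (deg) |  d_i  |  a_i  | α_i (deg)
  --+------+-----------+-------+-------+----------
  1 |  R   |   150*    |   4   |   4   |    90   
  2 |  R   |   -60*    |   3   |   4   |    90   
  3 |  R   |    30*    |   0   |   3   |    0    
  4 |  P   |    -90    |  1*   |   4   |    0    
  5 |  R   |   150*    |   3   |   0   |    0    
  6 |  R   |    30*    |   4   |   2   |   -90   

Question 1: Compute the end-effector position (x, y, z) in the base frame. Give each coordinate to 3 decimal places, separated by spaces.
0.630 2.833 -6.580

after link 1: o_1 = (-3.4641, 2.0000, 4.0000)
after link 2: o_2 = (-3.6962, 5.5981, 0.5359)
after link 3: o_3 = (-4.0712, 7.5466, -1.7141)
after link 4: o_4 = (-5.9192, 4.6136, -3.9462)
after link 5: o_5 = (-3.6692, 3.3146, -5.4462)
after link 6: o_6 = (0.6298, 2.8325, -6.5801)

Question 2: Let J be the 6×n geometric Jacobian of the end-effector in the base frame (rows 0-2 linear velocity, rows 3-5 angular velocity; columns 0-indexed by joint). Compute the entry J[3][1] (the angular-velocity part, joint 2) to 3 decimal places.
axis z_1 = (0.5000,0.8660,0.0000); lever o_n−o_1 = (4.0939,0.8325,-10.5801)
cross product → J_v[:, 1] = (-9.1627,5.2901,-3.1292)
J_ω[:, 1] = z_1
entry J[3][1] = 0.5000

0.500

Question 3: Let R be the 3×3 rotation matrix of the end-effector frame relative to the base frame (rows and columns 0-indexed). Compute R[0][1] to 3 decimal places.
End-effector y-axis (col 1 of R) = (-0.7500,0.4330,0.5000)
R[0][1] = -0.7500

-0.750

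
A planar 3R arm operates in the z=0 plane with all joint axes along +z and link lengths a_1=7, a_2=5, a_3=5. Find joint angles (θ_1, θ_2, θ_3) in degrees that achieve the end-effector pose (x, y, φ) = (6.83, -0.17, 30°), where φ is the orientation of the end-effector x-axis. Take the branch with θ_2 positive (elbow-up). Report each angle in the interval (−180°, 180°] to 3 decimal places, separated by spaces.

-90.003 150.000 -29.997

wrist centre = target − a_3·(cos φ, sin φ) = (2.4999, -2.6700)
cos θ_2 = (13.3783−7²−5²)/(2·7·5) = -0.8660; θ_2 = 149.9999° (elbow-up)
β = atan2(-2.6700,2.4999) = -46.8848°; ψ = atan2(2.5000,2.6699) = 43.1181°
θ_1 = β − ψ = -90.0028°
θ_3 = φ − θ_1 − θ_2 = -29.9971° (wrapped to (-180°,180°])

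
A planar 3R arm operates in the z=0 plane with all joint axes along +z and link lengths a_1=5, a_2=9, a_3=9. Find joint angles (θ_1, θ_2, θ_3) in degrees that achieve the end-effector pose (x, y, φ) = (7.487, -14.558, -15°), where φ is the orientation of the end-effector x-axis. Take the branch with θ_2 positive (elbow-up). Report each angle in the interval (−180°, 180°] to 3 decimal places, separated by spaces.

wrist centre = target − a_3·(cos φ, sin φ) = (-1.2063, -12.2286)
cos θ_2 = (150.9946−5²−9²)/(2·5·9) = 0.4999; θ_2 = 60.0040° (elbow-up)
β = atan2(-12.2286,-1.2063) = -95.6339°; ψ = atan2(7.7945,9.4995) = 39.3697°
θ_1 = β − ψ = -135.0036°
θ_3 = φ − θ_1 − θ_2 = 59.9996° (wrapped to (-180°,180°])

-135.004 60.004 60.000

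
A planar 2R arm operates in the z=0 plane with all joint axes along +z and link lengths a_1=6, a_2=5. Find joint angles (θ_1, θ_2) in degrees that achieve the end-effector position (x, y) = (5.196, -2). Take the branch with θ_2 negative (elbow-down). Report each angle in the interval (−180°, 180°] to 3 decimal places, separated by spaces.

30.000 -120.002

cos θ_2 = (30.9984−6²−5²)/(2·6·5) = -0.5000; θ_2 = -120.0017° (elbow-down)
β = atan2(-2.0000,5.1960) = -21.0523°; ψ = atan2(-4.3301,3.4999) = -51.0523°
θ_1 = β − ψ = 30.0000°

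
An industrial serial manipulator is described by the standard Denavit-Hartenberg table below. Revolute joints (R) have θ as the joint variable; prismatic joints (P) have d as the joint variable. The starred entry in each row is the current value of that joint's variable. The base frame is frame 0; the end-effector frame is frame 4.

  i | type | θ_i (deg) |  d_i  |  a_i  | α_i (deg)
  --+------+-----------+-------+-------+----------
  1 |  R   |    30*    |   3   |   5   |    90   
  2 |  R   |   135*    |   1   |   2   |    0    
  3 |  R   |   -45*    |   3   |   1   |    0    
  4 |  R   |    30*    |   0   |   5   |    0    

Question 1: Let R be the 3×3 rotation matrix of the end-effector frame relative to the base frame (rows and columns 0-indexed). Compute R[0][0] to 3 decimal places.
End-effector x-axis (col 0 of R) = (-0.4330,-0.2500,0.8660)
R[0][0] = -0.4330

-0.433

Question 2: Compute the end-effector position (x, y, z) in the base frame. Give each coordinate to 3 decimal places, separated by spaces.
after link 1: o_1 = (4.3301, 2.5000, 3.0000)
after link 2: o_2 = (3.6054, 0.9269, 4.4142)
after link 3: o_3 = (5.1054, -1.6712, 5.4142)
after link 4: o_4 = (2.9403, -2.9212, 9.7443)

2.940 -2.921 9.744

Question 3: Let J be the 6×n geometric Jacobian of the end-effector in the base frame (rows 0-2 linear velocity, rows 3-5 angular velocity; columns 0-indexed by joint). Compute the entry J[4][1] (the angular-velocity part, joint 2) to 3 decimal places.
-0.866

axis z_1 = (0.5000,-0.8660,0.0000); lever o_n−o_1 = (-1.3898,-5.4212,6.7443)
cross product → J_v[:, 1] = (-5.8408,-3.3722,-3.9142)
J_ω[:, 1] = z_1
entry J[4][1] = -0.8660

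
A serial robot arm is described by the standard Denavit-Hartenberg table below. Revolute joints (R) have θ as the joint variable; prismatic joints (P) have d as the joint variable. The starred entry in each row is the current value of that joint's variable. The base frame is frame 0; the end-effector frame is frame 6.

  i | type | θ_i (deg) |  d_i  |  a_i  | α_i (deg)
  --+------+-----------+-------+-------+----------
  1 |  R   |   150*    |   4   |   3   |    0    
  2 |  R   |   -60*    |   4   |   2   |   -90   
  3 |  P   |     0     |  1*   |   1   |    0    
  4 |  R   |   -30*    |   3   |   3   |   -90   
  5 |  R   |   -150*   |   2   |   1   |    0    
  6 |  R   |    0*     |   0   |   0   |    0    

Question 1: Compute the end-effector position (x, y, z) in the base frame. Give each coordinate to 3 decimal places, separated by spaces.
after link 1: o_1 = (-2.5981, 1.5000, 4.0000)
after link 2: o_2 = (-2.5981, 3.5000, 8.0000)
after link 3: o_3 = (-3.5981, 4.5000, 8.0000)
after link 4: o_4 = (-6.5981, 7.0981, 9.5000)
after link 5: o_5 = (-7.0981, 7.3481, 7.3349)
after link 6: o_6 = (-7.0981, 7.3481, 7.3349)

-7.098 7.348 7.335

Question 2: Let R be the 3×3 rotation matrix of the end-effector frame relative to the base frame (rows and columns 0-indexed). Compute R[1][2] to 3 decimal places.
End-effector z-axis (col 2 of R) = (-0.0000,0.5000,-0.8660)
R[1][2] = 0.5000

0.500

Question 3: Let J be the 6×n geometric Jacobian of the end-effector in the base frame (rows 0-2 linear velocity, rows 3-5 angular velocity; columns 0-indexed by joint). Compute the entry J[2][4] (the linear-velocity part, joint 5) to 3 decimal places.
0.250

axis z_4 = (-0.0000,0.5000,-0.8660); lever o_n−o_4 = (-0.5000,0.2500,-2.1651)
cross product → J_v[:, 4] = (-0.8660,0.4330,0.2500)
J_ω[:, 4] = z_4
entry J[2][4] = 0.2500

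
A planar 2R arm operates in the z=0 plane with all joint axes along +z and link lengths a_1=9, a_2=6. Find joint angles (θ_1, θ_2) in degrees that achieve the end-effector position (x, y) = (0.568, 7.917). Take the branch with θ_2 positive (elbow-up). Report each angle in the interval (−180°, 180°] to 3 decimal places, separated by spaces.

45.003 119.999

cos θ_2 = (63.0015−9²−6²)/(2·9·6) = -0.5000; θ_2 = 119.9991° (elbow-up)
β = atan2(7.9170,0.5680) = 85.8964°; ψ = atan2(5.1962,6.0001) = 40.8933°
θ_1 = β − ψ = 45.0031°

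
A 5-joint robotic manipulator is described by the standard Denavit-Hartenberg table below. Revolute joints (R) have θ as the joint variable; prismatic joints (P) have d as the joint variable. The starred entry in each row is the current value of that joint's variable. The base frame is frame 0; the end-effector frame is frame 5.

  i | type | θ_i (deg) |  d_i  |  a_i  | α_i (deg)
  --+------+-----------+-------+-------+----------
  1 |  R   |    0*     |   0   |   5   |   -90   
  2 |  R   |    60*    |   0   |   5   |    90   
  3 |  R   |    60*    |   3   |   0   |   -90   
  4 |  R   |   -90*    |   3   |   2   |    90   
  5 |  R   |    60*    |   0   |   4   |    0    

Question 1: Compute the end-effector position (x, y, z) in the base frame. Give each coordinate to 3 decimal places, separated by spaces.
10.763 3.232 4.018

after link 1: o_1 = (5.0000, 0.0000, 0.0000)
after link 2: o_2 = (7.5000, 0.0000, -4.3301)
after link 3: o_3 = (10.0981, 0.0000, -2.8301)
after link 4: o_4 = (10.5311, 1.5000, 0.4199)
after link 5: o_5 = (10.7631, 3.2321, 4.0179)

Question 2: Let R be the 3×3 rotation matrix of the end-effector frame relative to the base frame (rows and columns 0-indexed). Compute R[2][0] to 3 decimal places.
0.900

End-effector x-axis (col 0 of R) = (0.0580,0.4330,0.8995)
R[2][0] = 0.8995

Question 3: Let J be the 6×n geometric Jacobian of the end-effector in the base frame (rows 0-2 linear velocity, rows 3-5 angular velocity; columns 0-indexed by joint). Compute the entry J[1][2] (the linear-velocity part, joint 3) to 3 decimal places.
axis z_2 = (0.8660,0.0000,0.5000); lever o_n−o_2 = (3.2631,3.2321,8.3481)
cross product → J_v[:, 2] = (-1.6160,-5.5981,2.7990)
J_ω[:, 2] = z_2
entry J[1][2] = -5.5981

-5.598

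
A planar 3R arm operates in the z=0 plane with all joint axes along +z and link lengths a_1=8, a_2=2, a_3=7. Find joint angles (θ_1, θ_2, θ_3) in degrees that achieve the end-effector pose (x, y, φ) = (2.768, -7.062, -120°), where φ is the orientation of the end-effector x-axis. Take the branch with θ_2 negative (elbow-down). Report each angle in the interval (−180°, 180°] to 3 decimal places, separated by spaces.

wrist centre = target − a_3·(cos φ, sin φ) = (6.2680, -0.9998)
cos θ_2 = (40.2875−8²−2²)/(2·8·2) = -0.8660; θ_2 = -149.9990° (elbow-down)
β = atan2(-0.9998,6.2680) = -9.0630°; ψ = atan2(-1.0000,6.2680) = -9.0649°
θ_1 = β − ψ = 0.0019°
θ_3 = φ − θ_1 − θ_2 = 29.9971° (wrapped to (-180°,180°])

0.002 -149.999 29.997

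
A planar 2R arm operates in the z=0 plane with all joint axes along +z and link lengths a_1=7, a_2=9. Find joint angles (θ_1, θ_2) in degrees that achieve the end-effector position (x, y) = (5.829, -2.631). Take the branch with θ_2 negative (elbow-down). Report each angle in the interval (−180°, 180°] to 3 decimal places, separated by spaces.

60.003 -135.003

cos θ_2 = (40.8994−7²−9²)/(2·7·9) = -0.7071; θ_2 = -135.0033° (elbow-down)
β = atan2(-2.6310,5.8290) = -24.2927°; ψ = atan2(-6.3636,0.6357) = -84.2955°
θ_1 = β − ψ = 60.0028°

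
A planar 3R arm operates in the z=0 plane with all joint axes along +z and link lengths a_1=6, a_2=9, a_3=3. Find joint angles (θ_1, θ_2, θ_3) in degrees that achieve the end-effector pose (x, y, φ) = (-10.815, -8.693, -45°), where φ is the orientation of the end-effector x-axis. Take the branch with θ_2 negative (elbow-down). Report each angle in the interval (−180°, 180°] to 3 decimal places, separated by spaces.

wrist centre = target − a_3·(cos φ, sin φ) = (-12.9363, -6.5717)
cos θ_2 = (210.5354−6²−9²)/(2·6·9) = 0.8661; θ_2 = -29.9951° (elbow-down)
β = atan2(-6.5717,-12.9363) = -153.0693°; ψ = atan2(-4.4993,13.7946) = -18.0646°
θ_1 = β − ψ = -135.0048°
θ_3 = φ − θ_1 − θ_2 = 119.9999° (wrapped to (-180°,180°])

-135.005 -29.995 120.000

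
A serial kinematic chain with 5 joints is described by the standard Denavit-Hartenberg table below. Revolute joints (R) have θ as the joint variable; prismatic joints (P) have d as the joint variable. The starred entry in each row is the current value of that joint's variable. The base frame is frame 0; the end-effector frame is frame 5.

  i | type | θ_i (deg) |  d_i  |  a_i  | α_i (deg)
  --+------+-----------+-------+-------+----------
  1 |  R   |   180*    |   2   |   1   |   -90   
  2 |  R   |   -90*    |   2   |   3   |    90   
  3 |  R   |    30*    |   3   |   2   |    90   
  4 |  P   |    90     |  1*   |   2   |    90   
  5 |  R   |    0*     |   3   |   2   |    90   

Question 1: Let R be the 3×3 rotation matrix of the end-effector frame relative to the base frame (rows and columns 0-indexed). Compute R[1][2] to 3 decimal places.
End-effector z-axis (col 2 of R) = (-0.0000,-0.8660,-0.5000)
R[1][2] = -0.8660

-0.866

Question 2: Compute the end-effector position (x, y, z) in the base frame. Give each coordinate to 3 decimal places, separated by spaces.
after link 1: o_1 = (-1.0000, 0.0000, 2.0000)
after link 2: o_2 = (-1.0000, -2.0000, 5.0000)
after link 3: o_3 = (2.0000, -3.0000, 6.7321)
after link 4: o_4 = (4.0000, -2.1340, 7.2321)
after link 5: o_5 = (6.0000, -3.6340, 9.8301)

6.000 -3.634 9.830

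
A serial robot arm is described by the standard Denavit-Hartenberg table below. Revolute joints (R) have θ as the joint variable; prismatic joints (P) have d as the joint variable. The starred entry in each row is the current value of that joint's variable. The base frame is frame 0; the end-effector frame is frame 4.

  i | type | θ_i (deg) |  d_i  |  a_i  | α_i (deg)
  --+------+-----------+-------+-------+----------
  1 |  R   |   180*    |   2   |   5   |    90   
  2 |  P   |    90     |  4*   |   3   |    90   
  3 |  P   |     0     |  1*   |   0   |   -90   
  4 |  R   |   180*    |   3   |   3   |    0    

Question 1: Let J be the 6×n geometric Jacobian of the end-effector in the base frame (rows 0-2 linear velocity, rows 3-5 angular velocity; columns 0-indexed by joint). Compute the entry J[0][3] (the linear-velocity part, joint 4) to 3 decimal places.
-3.000

axis z_3 = (0.0000,1.0000,0.0000); lever o_n−o_3 = (0.0000,3.0000,-3.0000)
cross product → J_v[:, 3] = (-3.0000,0.0000,-0.0000)
J_ω[:, 3] = z_3
entry J[0][3] = -3.0000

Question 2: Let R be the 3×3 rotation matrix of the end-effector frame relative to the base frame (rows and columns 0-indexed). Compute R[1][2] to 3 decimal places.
End-effector z-axis (col 2 of R) = (0.0000,1.0000,0.0000)
R[1][2] = 1.0000

1.000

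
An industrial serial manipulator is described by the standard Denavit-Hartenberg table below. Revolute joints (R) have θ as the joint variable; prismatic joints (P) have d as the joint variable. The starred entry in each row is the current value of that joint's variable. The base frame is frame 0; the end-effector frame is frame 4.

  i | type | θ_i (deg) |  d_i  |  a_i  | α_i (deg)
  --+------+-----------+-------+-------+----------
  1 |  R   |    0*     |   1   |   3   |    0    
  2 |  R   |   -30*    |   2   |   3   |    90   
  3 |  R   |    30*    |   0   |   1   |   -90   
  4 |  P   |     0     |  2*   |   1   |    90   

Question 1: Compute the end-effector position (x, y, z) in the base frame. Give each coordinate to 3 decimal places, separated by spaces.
after link 1: o_1 = (3.0000, 0.0000, 1.0000)
after link 2: o_2 = (5.5981, -1.5000, 3.0000)
after link 3: o_3 = (6.3481, -1.9330, 3.5000)
after link 4: o_4 = (6.2321, -1.8660, 5.7321)

6.232 -1.866 5.732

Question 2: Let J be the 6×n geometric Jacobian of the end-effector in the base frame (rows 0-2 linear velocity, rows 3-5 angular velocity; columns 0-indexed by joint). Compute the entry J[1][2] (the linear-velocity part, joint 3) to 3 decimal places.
axis z_2 = (-0.5000,-0.8660,0.0000); lever o_n−o_2 = (0.6340,-0.3660,2.7321)
cross product → J_v[:, 2] = (-2.3660,1.3660,0.7321)
J_ω[:, 2] = z_2
entry J[1][2] = 1.3660

1.366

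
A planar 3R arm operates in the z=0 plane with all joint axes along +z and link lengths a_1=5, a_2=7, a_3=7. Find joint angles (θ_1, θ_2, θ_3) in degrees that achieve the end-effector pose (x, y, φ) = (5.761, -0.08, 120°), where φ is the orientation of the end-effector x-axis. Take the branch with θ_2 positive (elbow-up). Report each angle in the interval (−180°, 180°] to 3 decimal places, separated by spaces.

-60.006 45.006 135.000

wrist centre = target − a_3·(cos φ, sin φ) = (9.2610, -6.1422)
cos θ_2 = (123.4925−5²−7²)/(2·5·7) = 0.7070; θ_2 = 45.0058° (elbow-up)
β = atan2(-6.1422,9.2610) = -33.5536°; ψ = atan2(4.9502,9.9492) = 26.4526°
θ_1 = β − ψ = -60.0062°
θ_3 = φ − θ_1 − θ_2 = 135.0004° (wrapped to (-180°,180°])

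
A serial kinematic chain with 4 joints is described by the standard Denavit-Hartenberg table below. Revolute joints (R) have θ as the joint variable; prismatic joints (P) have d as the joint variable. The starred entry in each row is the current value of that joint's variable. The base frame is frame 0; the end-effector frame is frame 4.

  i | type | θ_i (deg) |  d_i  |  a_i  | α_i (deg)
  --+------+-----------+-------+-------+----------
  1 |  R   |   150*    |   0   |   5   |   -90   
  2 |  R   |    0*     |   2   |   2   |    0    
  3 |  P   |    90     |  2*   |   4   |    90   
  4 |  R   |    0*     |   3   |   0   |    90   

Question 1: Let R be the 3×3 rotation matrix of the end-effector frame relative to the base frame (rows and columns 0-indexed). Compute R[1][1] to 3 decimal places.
0.500

End-effector y-axis (col 1 of R) = (-0.8660,0.5000,0.0000)
R[1][1] = 0.5000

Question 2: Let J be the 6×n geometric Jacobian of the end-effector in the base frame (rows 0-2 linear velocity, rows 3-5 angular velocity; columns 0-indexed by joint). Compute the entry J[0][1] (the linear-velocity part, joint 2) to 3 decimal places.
3.464

axis z_1 = (-0.5000,-0.8660,0.0000); lever o_n−o_1 = (-6.3301,-0.9641,-4.0000)
cross product → J_v[:, 1] = (3.4641,-2.0000,-5.0000)
J_ω[:, 1] = z_1
entry J[0][1] = 3.4641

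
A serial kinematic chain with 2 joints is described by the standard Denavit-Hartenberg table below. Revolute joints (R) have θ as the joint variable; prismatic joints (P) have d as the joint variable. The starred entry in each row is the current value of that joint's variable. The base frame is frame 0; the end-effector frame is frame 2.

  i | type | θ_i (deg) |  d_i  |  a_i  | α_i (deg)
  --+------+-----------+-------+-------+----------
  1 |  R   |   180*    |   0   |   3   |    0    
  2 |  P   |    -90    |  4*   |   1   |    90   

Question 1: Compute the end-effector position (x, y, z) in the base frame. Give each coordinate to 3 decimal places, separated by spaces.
-3.000 1.000 4.000

after link 1: o_1 = (-3.0000, 0.0000, 0.0000)
after link 2: o_2 = (-3.0000, 1.0000, 4.0000)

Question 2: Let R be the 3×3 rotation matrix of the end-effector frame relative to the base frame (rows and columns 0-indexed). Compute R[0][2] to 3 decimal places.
End-effector z-axis (col 2 of R) = (1.0000,-0.0000,0.0000)
R[0][2] = 1.0000

1.000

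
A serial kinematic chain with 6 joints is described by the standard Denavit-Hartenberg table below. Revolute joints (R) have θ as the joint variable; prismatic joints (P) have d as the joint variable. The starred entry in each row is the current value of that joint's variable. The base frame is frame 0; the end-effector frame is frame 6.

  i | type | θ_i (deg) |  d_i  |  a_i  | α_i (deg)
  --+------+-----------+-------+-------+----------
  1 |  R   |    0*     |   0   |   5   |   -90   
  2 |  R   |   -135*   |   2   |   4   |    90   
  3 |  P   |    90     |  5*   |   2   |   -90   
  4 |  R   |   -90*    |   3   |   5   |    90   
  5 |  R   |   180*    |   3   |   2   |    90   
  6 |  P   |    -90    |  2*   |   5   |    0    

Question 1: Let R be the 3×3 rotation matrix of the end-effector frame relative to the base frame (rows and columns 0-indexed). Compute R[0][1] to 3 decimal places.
0.707

End-effector y-axis (col 1 of R) = (0.7071,-0.0000,0.7071)
R[0][1] = 0.7071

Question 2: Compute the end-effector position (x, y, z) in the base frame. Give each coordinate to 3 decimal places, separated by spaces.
after link 1: o_1 = (5.0000, 0.0000, 0.0000)
after link 2: o_2 = (2.1716, 2.0000, 2.8284)
after link 3: o_3 = (-1.3640, 4.0000, -0.7071)
after link 4: o_4 = (-2.7782, 4.0000, -6.3640)
after link 5: o_5 = (-1.3640, 1.0000, -4.9497)
after link 6: o_6 = (0.0503, 6.0000, -6.3640)

0.050 6.000 -6.364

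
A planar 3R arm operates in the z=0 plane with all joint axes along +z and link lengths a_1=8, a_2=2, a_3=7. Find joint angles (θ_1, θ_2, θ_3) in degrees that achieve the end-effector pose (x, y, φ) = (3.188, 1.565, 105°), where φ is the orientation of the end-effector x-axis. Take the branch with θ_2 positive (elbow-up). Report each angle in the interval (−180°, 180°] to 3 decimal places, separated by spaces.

-60.003 119.998 45.005

wrist centre = target − a_3·(cos φ, sin φ) = (4.9997, -5.1965)
cos θ_2 = (52.0007−8²−2²)/(2·8·2) = -0.5000; θ_2 = 119.9985° (elbow-up)
β = atan2(-5.1965,4.9997) = -46.1054°; ψ = atan2(1.7321,7.0000) = 13.8980°
θ_1 = β − ψ = -60.0035°
θ_3 = φ − θ_1 − θ_2 = 45.0050° (wrapped to (-180°,180°])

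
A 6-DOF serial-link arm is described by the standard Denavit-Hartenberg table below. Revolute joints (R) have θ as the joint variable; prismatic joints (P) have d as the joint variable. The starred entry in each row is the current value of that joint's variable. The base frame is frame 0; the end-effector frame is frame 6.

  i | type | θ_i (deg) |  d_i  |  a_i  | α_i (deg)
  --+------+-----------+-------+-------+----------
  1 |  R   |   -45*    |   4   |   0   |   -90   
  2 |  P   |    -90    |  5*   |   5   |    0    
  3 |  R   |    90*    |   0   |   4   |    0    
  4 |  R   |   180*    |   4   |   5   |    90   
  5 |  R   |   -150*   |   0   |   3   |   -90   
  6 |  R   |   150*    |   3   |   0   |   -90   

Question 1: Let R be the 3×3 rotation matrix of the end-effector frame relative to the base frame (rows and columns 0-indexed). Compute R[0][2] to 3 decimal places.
End-effector z-axis (col 2 of R) = (-0.1294,0.4830,-0.8660)
R[0][2] = -0.1294

-0.129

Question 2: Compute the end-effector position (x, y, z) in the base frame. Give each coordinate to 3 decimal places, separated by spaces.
3.536 3.397 9.000

after link 1: o_1 = (0.0000, 0.0000, 4.0000)
after link 2: o_2 = (3.5355, 3.5355, 9.0000)
after link 3: o_3 = (6.3640, 0.7071, 9.0000)
after link 4: o_4 = (5.6569, 7.0711, 9.0000)
after link 5: o_5 = (6.4333, 4.1733, 9.0000)
after link 6: o_6 = (3.5355, 3.3968, 9.0000)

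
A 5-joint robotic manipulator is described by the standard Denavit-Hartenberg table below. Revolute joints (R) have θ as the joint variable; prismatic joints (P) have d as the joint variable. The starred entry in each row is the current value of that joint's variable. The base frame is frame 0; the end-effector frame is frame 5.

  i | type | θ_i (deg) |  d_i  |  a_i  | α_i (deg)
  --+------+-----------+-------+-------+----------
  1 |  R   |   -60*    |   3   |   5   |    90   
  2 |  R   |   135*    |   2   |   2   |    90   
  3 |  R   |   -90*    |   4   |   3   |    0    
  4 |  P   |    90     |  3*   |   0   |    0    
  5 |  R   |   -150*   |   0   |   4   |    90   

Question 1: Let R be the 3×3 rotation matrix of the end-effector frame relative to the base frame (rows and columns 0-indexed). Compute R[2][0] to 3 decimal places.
End-effector x-axis (col 0 of R) = (0.7392,-0.2803,-0.6124)
R[2][0] = -0.6124

-0.612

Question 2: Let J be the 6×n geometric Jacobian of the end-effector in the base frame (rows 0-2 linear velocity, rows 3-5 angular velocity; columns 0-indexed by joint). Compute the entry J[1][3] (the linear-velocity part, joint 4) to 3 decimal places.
prismatic axis z_3 = (0.3536,-0.6124,0.7071)
J_v[:, 3] = z_3; J_ω[:, 3] = (0,0,0)
entry J[1][3] = -0.6124

-0.612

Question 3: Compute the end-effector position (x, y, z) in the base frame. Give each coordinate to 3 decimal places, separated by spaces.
8.091 -8.013 6.914

after link 1: o_1 = (2.5000, -4.3301, 3.0000)
after link 2: o_2 = (0.0608, -4.1054, 4.4142)
after link 3: o_3 = (4.0731, -5.0549, 7.2426)
after link 4: o_4 = (5.1338, -6.8920, 9.3640)
after link 5: o_5 = (8.0906, -8.0133, 6.9145)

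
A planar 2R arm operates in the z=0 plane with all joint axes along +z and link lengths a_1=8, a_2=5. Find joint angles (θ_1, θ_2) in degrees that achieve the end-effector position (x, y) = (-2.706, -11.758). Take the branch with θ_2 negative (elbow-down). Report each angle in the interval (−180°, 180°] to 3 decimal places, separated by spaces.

cos θ_2 = (145.5730−8²−5²)/(2·8·5) = 0.7072; θ_2 = -44.9955° (elbow-down)
β = atan2(-11.7580,-2.7060) = -102.9604°; ψ = atan2(-3.5353,11.5358) = -17.0382°
θ_1 = β − ψ = -85.9223°

-85.922 -44.995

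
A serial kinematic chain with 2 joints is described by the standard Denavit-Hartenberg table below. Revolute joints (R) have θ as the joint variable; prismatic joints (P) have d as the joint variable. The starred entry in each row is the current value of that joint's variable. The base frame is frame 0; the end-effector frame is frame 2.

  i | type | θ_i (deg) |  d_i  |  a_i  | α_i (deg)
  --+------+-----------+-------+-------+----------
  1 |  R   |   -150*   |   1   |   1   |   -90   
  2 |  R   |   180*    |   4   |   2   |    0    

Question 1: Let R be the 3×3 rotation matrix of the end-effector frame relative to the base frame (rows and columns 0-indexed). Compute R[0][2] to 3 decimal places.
End-effector z-axis (col 2 of R) = (0.5000,-0.8660,0.0000)
R[0][2] = 0.5000

0.500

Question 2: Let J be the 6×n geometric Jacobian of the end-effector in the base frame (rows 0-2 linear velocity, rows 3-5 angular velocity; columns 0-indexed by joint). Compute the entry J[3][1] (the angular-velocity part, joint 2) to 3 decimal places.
0.500

axis z_1 = (0.5000,-0.8660,0.0000); lever o_n−o_1 = (3.7321,-2.4641,0.0000)
cross product → J_v[:, 1] = (0.0000,0.0000,2.0000)
J_ω[:, 1] = z_1
entry J[3][1] = 0.5000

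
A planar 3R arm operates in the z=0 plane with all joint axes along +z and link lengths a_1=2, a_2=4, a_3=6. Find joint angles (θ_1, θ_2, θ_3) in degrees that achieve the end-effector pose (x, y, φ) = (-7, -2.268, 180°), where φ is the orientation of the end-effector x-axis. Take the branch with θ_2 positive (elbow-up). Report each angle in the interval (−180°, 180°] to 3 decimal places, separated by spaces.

wrist centre = target − a_3·(cos φ, sin φ) = (-1.0000, -2.2680)
cos θ_2 = (6.1438−2²−4²)/(2·2·4) = -0.8660; θ_2 = 149.9983° (elbow-up)
β = atan2(-2.2680,-1.0000) = -113.7935°; ψ = atan2(2.0001,-1.4640) = 126.2036°
θ_1 = β − ψ = -239.9971°
θ_3 = φ − θ_1 − θ_2 = -90.0013° (wrapped to (-180°,180°])

120.003 149.998 -90.001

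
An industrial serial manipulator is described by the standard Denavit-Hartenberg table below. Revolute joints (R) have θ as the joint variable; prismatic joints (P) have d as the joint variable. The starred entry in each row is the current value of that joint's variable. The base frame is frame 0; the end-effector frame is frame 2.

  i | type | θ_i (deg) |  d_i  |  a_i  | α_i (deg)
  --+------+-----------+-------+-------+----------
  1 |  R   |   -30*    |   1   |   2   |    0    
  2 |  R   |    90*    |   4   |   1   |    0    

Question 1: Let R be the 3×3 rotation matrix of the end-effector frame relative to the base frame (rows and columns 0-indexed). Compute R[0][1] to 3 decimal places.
-0.866

End-effector y-axis (col 1 of R) = (-0.8660,0.5000,0.0000)
R[0][1] = -0.8660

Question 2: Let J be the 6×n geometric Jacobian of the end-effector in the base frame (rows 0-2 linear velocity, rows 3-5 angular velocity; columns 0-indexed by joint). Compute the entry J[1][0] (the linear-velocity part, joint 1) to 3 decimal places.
2.232

axis z_0 = ẑ; lever o_n−o_0 = (2.2321,-0.1340,5.0000)
cross product → J_v[:, 0] = (0.1340,2.2321,-0.0000)
J_ω[:, 0] = z_0
entry J[1][0] = 2.2321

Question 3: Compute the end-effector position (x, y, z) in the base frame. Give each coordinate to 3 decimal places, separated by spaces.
after link 1: o_1 = (1.7321, -1.0000, 1.0000)
after link 2: o_2 = (2.2321, -0.1340, 5.0000)

2.232 -0.134 5.000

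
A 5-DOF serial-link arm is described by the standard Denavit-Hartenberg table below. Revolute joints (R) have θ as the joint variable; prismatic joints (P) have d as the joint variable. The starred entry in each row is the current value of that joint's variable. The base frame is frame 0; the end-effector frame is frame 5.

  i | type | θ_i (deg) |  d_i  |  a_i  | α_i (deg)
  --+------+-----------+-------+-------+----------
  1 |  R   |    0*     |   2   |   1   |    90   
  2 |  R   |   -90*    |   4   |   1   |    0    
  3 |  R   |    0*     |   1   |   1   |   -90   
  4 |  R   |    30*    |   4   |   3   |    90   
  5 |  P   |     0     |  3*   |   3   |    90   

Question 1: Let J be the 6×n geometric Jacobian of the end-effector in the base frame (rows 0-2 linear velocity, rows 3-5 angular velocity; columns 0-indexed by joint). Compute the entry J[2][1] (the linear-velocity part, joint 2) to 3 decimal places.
4.000

axis z_1 = (0.0000,-1.0000,0.0000); lever o_n−o_1 = (4.0000,-4.5981,-8.6962)
cross product → J_v[:, 1] = (8.6962,0.0000,4.0000)
J_ω[:, 1] = z_1
entry J[2][1] = 4.0000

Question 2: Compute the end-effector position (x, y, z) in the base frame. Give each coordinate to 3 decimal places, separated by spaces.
after link 1: o_1 = (1.0000, 0.0000, 2.0000)
after link 2: o_2 = (1.0000, -4.0000, 1.0000)
after link 3: o_3 = (1.0000, -5.0000, 0.0000)
after link 4: o_4 = (5.0000, -3.5000, -2.5981)
after link 5: o_5 = (5.0000, -4.5981, -6.6962)

5.000 -4.598 -6.696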